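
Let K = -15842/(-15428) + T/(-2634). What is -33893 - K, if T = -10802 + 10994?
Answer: -114780044749/3386446 ≈ -33894.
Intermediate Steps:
T = 192
K = 3230471/3386446 (K = -15842/(-15428) + 192/(-2634) = -15842*(-1/15428) + 192*(-1/2634) = 7921/7714 - 32/439 = 3230471/3386446 ≈ 0.95394)
-33893 - K = -33893 - 1*3230471/3386446 = -33893 - 3230471/3386446 = -114780044749/3386446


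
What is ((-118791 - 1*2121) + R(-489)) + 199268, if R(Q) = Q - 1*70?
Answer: 77797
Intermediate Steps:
R(Q) = -70 + Q (R(Q) = Q - 70 = -70 + Q)
((-118791 - 1*2121) + R(-489)) + 199268 = ((-118791 - 1*2121) + (-70 - 489)) + 199268 = ((-118791 - 2121) - 559) + 199268 = (-120912 - 559) + 199268 = -121471 + 199268 = 77797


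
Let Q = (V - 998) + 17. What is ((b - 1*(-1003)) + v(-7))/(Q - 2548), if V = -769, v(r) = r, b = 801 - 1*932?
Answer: -865/4298 ≈ -0.20126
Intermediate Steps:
b = -131 (b = 801 - 932 = -131)
Q = -1750 (Q = (-769 - 998) + 17 = -1767 + 17 = -1750)
((b - 1*(-1003)) + v(-7))/(Q - 2548) = ((-131 - 1*(-1003)) - 7)/(-1750 - 2548) = ((-131 + 1003) - 7)/(-4298) = (872 - 7)*(-1/4298) = 865*(-1/4298) = -865/4298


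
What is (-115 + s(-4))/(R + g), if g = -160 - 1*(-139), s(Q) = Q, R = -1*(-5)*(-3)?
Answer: 119/36 ≈ 3.3056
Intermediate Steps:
R = -15 (R = 5*(-3) = -15)
g = -21 (g = -160 + 139 = -21)
(-115 + s(-4))/(R + g) = (-115 - 4)/(-15 - 21) = -119/(-36) = -119*(-1/36) = 119/36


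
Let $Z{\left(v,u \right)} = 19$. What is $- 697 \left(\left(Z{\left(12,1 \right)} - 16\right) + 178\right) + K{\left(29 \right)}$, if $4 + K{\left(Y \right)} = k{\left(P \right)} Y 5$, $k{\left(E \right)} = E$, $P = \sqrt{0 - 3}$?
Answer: $-126161 + 145 i \sqrt{3} \approx -1.2616 \cdot 10^{5} + 251.15 i$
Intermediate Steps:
$P = i \sqrt{3}$ ($P = \sqrt{-3} = i \sqrt{3} \approx 1.732 i$)
$K{\left(Y \right)} = -4 + 5 i Y \sqrt{3}$ ($K{\left(Y \right)} = -4 + i \sqrt{3} Y 5 = -4 + i Y \sqrt{3} \cdot 5 = -4 + 5 i Y \sqrt{3}$)
$- 697 \left(\left(Z{\left(12,1 \right)} - 16\right) + 178\right) + K{\left(29 \right)} = - 697 \left(\left(19 - 16\right) + 178\right) - \left(4 - 5 i 29 \sqrt{3}\right) = - 697 \left(3 + 178\right) - \left(4 - 145 i \sqrt{3}\right) = \left(-697\right) 181 - \left(4 - 145 i \sqrt{3}\right) = -126157 - \left(4 - 145 i \sqrt{3}\right) = -126161 + 145 i \sqrt{3}$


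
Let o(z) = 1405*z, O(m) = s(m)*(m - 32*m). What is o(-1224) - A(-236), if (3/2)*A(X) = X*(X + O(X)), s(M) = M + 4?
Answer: -806401816/3 ≈ -2.6880e+8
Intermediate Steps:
s(M) = 4 + M
O(m) = -31*m*(4 + m) (O(m) = (4 + m)*(m - 32*m) = (4 + m)*(-31*m) = -31*m*(4 + m))
A(X) = 2*X*(X - 31*X*(4 + X))/3 (A(X) = 2*(X*(X - 31*X*(4 + X)))/3 = 2*X*(X - 31*X*(4 + X))/3)
o(-1224) - A(-236) = 1405*(-1224) - (-236)²*(-82 - 62/3*(-236)) = -1719720 - 55696*(-82 + 14632/3) = -1719720 - 55696*14386/3 = -1719720 - 1*801242656/3 = -1719720 - 801242656/3 = -806401816/3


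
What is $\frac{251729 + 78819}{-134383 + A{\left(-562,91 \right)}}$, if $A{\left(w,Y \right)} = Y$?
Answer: $- \frac{82637}{33573} \approx -2.4614$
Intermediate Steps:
$\frac{251729 + 78819}{-134383 + A{\left(-562,91 \right)}} = \frac{251729 + 78819}{-134383 + 91} = \frac{330548}{-134292} = 330548 \left(- \frac{1}{134292}\right) = - \frac{82637}{33573}$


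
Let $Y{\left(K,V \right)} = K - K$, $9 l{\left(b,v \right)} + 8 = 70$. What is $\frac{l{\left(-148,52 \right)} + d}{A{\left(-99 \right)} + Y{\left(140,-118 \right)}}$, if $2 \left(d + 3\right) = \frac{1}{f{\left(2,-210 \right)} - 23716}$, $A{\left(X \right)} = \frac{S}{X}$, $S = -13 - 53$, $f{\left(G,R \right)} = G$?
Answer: $\frac{1659971}{284568} \approx 5.8333$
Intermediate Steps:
$l{\left(b,v \right)} = \frac{62}{9}$ ($l{\left(b,v \right)} = - \frac{8}{9} + \frac{1}{9} \cdot 70 = - \frac{8}{9} + \frac{70}{9} = \frac{62}{9}$)
$Y{\left(K,V \right)} = 0$
$S = -66$
$A{\left(X \right)} = - \frac{66}{X}$
$d = - \frac{142285}{47428}$ ($d = -3 + \frac{1}{2 \left(2 - 23716\right)} = -3 + \frac{1}{2 \left(-23714\right)} = -3 + \frac{1}{2} \left(- \frac{1}{23714}\right) = -3 - \frac{1}{47428} = - \frac{142285}{47428} \approx -3.0$)
$\frac{l{\left(-148,52 \right)} + d}{A{\left(-99 \right)} + Y{\left(140,-118 \right)}} = \frac{\frac{62}{9} - \frac{142285}{47428}}{- \frac{66}{-99} + 0} = \frac{1659971}{426852 \left(\left(-66\right) \left(- \frac{1}{99}\right) + 0\right)} = \frac{1659971}{426852 \left(\frac{2}{3} + 0\right)} = \frac{1659971}{426852 \cdot \frac{2}{3}} = \frac{1659971}{426852} \cdot \frac{3}{2} = \frac{1659971}{284568}$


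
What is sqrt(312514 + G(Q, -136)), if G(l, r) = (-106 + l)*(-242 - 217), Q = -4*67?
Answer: 2*sqrt(121045) ≈ 695.83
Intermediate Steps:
Q = -268
G(l, r) = 48654 - 459*l (G(l, r) = (-106 + l)*(-459) = 48654 - 459*l)
sqrt(312514 + G(Q, -136)) = sqrt(312514 + (48654 - 459*(-268))) = sqrt(312514 + (48654 + 123012)) = sqrt(312514 + 171666) = sqrt(484180) = 2*sqrt(121045)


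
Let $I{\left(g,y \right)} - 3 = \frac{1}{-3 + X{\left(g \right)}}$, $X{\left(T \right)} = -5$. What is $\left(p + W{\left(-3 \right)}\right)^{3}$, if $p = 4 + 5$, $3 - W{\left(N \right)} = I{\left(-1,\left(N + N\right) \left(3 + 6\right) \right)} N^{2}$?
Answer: $- \frac{1367631}{512} \approx -2671.2$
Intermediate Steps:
$I{\left(g,y \right)} = \frac{23}{8}$ ($I{\left(g,y \right)} = 3 + \frac{1}{-3 - 5} = 3 + \frac{1}{-8} = 3 - \frac{1}{8} = \frac{23}{8}$)
$W{\left(N \right)} = 3 - \frac{23 N^{2}}{8}$
$p = 9$
$\left(p + W{\left(-3 \right)}\right)^{3} = \left(9 + \left(3 - \frac{23 \left(-3\right)^{2}}{8}\right)\right)^{3} = \left(9 + \left(3 - \frac{207}{8}\right)\right)^{3} = \left(9 - \frac{183}{8}\right)^{3} = \left(- \frac{111}{8}\right)^{3} = - \frac{1367631}{512}$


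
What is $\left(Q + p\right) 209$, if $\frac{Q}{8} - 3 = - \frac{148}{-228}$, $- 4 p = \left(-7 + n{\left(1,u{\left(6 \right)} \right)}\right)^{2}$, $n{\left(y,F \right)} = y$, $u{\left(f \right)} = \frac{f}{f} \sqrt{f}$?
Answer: $\frac{12661}{3} \approx 4220.3$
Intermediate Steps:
$u{\left(f \right)} = \sqrt{f}$ ($u{\left(f \right)} = 1 \sqrt{f} = \sqrt{f}$)
$p = -9$ ($p = - \frac{\left(-7 + 1\right)^{2}}{4} = - \frac{\left(-6\right)^{2}}{4} = \left(- \frac{1}{4}\right) 36 = -9$)
$Q = \frac{1664}{57}$ ($Q = 24 + 8 \left(- \frac{148}{-228}\right) = 24 + 8 \left(\left(-148\right) \left(- \frac{1}{228}\right)\right) = 24 + 8 \cdot \frac{37}{57} = 24 + \frac{296}{57} = \frac{1664}{57} \approx 29.193$)
$\left(Q + p\right) 209 = \left(\frac{1664}{57} - 9\right) 209 = \frac{1151}{57} \cdot 209 = \frac{12661}{3}$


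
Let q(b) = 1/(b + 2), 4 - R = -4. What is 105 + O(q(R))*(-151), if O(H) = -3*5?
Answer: 2370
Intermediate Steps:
R = 8 (R = 4 - 1*(-4) = 4 + 4 = 8)
q(b) = 1/(2 + b)
O(H) = -15
105 + O(q(R))*(-151) = 105 - 15*(-151) = 105 + 2265 = 2370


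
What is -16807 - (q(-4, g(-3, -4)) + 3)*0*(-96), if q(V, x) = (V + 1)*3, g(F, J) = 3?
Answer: -16807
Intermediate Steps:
q(V, x) = 3 + 3*V (q(V, x) = (1 + V)*3 = 3 + 3*V)
-16807 - (q(-4, g(-3, -4)) + 3)*0*(-96) = -16807 - ((3 + 3*(-4)) + 3)*0*(-96) = -16807 - ((3 - 12) + 3)*0*(-96) = -16807 - (-9 + 3)*0*(-96) = -16807 - (-6*0)*(-96) = -16807 - 0*(-96) = -16807 - 1*0 = -16807 + 0 = -16807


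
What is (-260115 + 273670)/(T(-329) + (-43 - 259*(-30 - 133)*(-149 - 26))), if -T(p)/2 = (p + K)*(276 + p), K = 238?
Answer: -13555/7397664 ≈ -0.0018323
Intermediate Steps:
T(p) = -2*(238 + p)*(276 + p) (T(p) = -2*(p + 238)*(276 + p) = -2*(238 + p)*(276 + p))
(-260115 + 273670)/(T(-329) + (-43 - 259*(-30 - 133)*(-149 - 26))) = (-260115 + 273670)/((-131376 - 1028*(-329) - 2*(-329)**2) + (-43 - 259*(-30 - 133)*(-149 - 26))) = 13555/((-131376 + 338212 - 2*108241) + (-43 - (-42217)*(-175))) = 13555/((-131376 + 338212 - 216482) + (-43 - 259*28525)) = 13555/(-9646 + (-43 - 7387975)) = 13555/(-9646 - 7388018) = 13555/(-7397664) = 13555*(-1/7397664) = -13555/7397664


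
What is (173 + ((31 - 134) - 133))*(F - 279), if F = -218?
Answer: 31311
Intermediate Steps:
(173 + ((31 - 134) - 133))*(F - 279) = (173 + ((31 - 134) - 133))*(-218 - 279) = (173 + (-103 - 133))*(-497) = (173 - 236)*(-497) = -63*(-497) = 31311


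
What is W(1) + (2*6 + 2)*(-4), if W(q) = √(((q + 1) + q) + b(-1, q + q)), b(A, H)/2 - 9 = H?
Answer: -51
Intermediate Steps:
b(A, H) = 18 + 2*H
W(q) = √(19 + 6*q) (W(q) = √(((q + 1) + q) + (18 + 2*(q + q))) = √(((1 + q) + q) + (18 + 2*(2*q))) = √((1 + 2*q) + (18 + 4*q)) = √(19 + 6*q))
W(1) + (2*6 + 2)*(-4) = √(19 + 6*1) + (2*6 + 2)*(-4) = √(19 + 6) + (12 + 2)*(-4) = √25 + 14*(-4) = 5 - 56 = -51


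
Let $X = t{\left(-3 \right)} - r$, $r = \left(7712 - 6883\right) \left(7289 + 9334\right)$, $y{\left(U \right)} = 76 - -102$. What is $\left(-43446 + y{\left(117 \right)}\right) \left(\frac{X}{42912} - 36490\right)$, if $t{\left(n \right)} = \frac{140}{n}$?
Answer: $\frac{51260877963877}{32184} \approx 1.5927 \cdot 10^{9}$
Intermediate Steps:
$y{\left(U \right)} = 178$ ($y{\left(U \right)} = 76 + 102 = 178$)
$r = 13780467$ ($r = 829 \cdot 16623 = 13780467$)
$X = - \frac{41341541}{3}$ ($X = \frac{140}{-3} - 13780467 = 140 \left(- \frac{1}{3}\right) - 13780467 = - \frac{140}{3} - 13780467 = - \frac{41341541}{3} \approx -1.3781 \cdot 10^{7}$)
$\left(-43446 + y{\left(117 \right)}\right) \left(\frac{X}{42912} - 36490\right) = \left(-43446 + 178\right) \left(- \frac{41341541}{3 \cdot 42912} - 36490\right) = - 43268 \left(\left(- \frac{41341541}{3}\right) \frac{1}{42912} - 36490\right) = - 43268 \left(- \frac{41341541}{128736} - 36490\right) = \left(-43268\right) \left(- \frac{4738918181}{128736}\right) = \frac{51260877963877}{32184}$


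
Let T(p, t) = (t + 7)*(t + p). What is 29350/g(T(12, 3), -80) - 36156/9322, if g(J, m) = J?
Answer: 2681773/13983 ≈ 191.79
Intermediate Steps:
T(p, t) = (7 + t)*(p + t)
29350/g(T(12, 3), -80) - 36156/9322 = 29350/(3² + 7*12 + 7*3 + 12*3) - 36156/9322 = 29350/(9 + 84 + 21 + 36) - 36156*1/9322 = 29350/150 - 18078/4661 = 29350*(1/150) - 18078/4661 = 587/3 - 18078/4661 = 2681773/13983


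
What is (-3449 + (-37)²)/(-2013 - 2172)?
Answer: 416/837 ≈ 0.49701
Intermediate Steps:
(-3449 + (-37)²)/(-2013 - 2172) = (-3449 + 1369)/(-4185) = -2080*(-1/4185) = 416/837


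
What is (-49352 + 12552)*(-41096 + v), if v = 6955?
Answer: 1256388800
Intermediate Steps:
(-49352 + 12552)*(-41096 + v) = (-49352 + 12552)*(-41096 + 6955) = -36800*(-34141) = 1256388800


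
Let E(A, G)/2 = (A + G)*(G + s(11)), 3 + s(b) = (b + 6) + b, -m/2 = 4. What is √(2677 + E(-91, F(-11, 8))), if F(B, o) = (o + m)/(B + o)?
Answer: I*√1873 ≈ 43.278*I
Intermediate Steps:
m = -8 (m = -2*4 = -8)
s(b) = 3 + 2*b (s(b) = -3 + ((b + 6) + b) = -3 + ((6 + b) + b) = -3 + (6 + 2*b) = 3 + 2*b)
F(B, o) = (-8 + o)/(B + o) (F(B, o) = (o - 8)/(B + o) = (-8 + o)/(B + o))
E(A, G) = 2*(25 + G)*(A + G) (E(A, G) = 2*((A + G)*(G + (3 + 2*11))) = 2*((A + G)*(G + (3 + 22))) = 2*((A + G)*(G + 25)) = 2*((A + G)*(25 + G)) = 2*((25 + G)*(A + G)) = 2*(25 + G)*(A + G))
√(2677 + E(-91, F(-11, 8))) = √(2677 + (2*((-8 + 8)/(-11 + 8))² + 50*(-91) + 50*((-8 + 8)/(-11 + 8)) + 2*(-91)*((-8 + 8)/(-11 + 8)))) = √(2677 + (2*(0/(-3))² - 4550 + 50*(0/(-3)) + 2*(-91)*(0/(-3)))) = √(2677 + (2*(-⅓*0)² - 4550 + 50*(-⅓*0) + 2*(-91)*(-⅓*0))) = √(2677 + (2*0² - 4550 + 50*0 + 2*(-91)*0)) = √(2677 + (2*0 - 4550 + 0 + 0)) = √(2677 + (0 - 4550 + 0 + 0)) = √(2677 - 4550) = √(-1873) = I*√1873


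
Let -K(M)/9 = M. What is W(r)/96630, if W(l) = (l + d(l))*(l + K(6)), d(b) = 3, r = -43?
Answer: 388/9663 ≈ 0.040153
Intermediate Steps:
K(M) = -9*M
W(l) = (-54 + l)*(3 + l) (W(l) = (l + 3)*(l - 9*6) = (3 + l)*(l - 54) = (3 + l)*(-54 + l) = (-54 + l)*(3 + l))
W(r)/96630 = (-162 + (-43)² - 51*(-43))/96630 = (-162 + 1849 + 2193)*(1/96630) = 3880*(1/96630) = 388/9663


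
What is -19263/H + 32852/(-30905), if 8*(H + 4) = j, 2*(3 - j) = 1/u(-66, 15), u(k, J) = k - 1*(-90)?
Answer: 32651182132/6150095 ≈ 5309.1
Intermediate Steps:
u(k, J) = 90 + k (u(k, J) = k + 90 = 90 + k)
j = 143/48 (j = 3 - 1/(2*(90 - 66)) = 3 - ½/24 = 3 - ½*1/24 = 3 - 1/48 = 143/48 ≈ 2.9792)
H = -1393/384 (H = -4 + (⅛)*(143/48) = -4 + 143/384 = -1393/384 ≈ -3.6276)
-19263/H + 32852/(-30905) = -19263/(-1393/384) + 32852/(-30905) = -19263*(-384/1393) + 32852*(-1/30905) = 7396992/1393 - 32852/30905 = 32651182132/6150095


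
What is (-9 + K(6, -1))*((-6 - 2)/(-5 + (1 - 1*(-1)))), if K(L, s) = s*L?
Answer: -40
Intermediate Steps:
K(L, s) = L*s
(-9 + K(6, -1))*((-6 - 2)/(-5 + (1 - 1*(-1)))) = (-9 + 6*(-1))*((-6 - 2)/(-5 + (1 - 1*(-1)))) = (-9 - 6)*(-8/(-5 + (1 + 1))) = -(-120)/(-5 + 2) = -(-120)/(-3) = -(-120)*(-1)/3 = -15*8/3 = -40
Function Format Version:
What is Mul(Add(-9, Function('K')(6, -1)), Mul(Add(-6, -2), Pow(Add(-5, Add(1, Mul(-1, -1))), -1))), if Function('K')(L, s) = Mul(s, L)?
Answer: -40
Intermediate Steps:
Function('K')(L, s) = Mul(L, s)
Mul(Add(-9, Function('K')(6, -1)), Mul(Add(-6, -2), Pow(Add(-5, Add(1, Mul(-1, -1))), -1))) = Mul(Add(-9, Mul(6, -1)), Mul(Add(-6, -2), Pow(Add(-5, Add(1, Mul(-1, -1))), -1))) = Mul(Add(-9, -6), Mul(-8, Pow(Add(-5, Add(1, 1)), -1))) = Mul(-15, Mul(-8, Pow(Add(-5, 2), -1))) = Mul(-15, Mul(-8, Pow(-3, -1))) = Mul(-15, Mul(-8, Rational(-1, 3))) = Mul(-15, Rational(8, 3)) = -40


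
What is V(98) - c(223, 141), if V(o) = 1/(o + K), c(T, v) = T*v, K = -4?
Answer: -2955641/94 ≈ -31443.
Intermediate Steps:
V(o) = 1/(-4 + o) (V(o) = 1/(o - 4) = 1/(-4 + o))
V(98) - c(223, 141) = 1/(-4 + 98) - 223*141 = 1/94 - 1*31443 = 1/94 - 31443 = -2955641/94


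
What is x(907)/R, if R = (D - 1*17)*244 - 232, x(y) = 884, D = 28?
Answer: 221/613 ≈ 0.36052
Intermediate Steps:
R = 2452 (R = (28 - 1*17)*244 - 232 = (28 - 17)*244 - 232 = 11*244 - 232 = 2684 - 232 = 2452)
x(907)/R = 884/2452 = 884*(1/2452) = 221/613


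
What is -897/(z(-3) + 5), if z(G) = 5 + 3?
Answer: -69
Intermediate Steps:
z(G) = 8
-897/(z(-3) + 5) = -897/(8 + 5) = -897/13 = -897*1/13 = -69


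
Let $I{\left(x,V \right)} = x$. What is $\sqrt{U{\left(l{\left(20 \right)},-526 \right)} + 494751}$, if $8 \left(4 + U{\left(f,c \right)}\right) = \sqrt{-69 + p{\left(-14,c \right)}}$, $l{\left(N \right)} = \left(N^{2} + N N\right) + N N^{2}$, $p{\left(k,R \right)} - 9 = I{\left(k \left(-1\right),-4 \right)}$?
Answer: $\frac{\sqrt{7915952 + 2 i \sqrt{46}}}{4} \approx 703.38 + 0.00060265 i$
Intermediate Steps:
$p{\left(k,R \right)} = 9 - k$ ($p{\left(k,R \right)} = 9 + k \left(-1\right) = 9 - k$)
$l{\left(N \right)} = N^{3} + 2 N^{2}$ ($l{\left(N \right)} = \left(N^{2} + N^{2}\right) + N^{3} = 2 N^{2} + N^{3} = N^{3} + 2 N^{2}$)
$U{\left(f,c \right)} = -4 + \frac{i \sqrt{46}}{8}$ ($U{\left(f,c \right)} = -4 + \frac{\sqrt{-69 + \left(9 - -14\right)}}{8} = -4 + \frac{\sqrt{-69 + \left(9 + 14\right)}}{8} = -4 + \frac{\sqrt{-69 + 23}}{8} = -4 + \frac{\sqrt{-46}}{8} = -4 + \frac{i \sqrt{46}}{8}$)
$\sqrt{U{\left(l{\left(20 \right)},-526 \right)} + 494751} = \sqrt{\left(-4 + \frac{i \sqrt{46}}{8}\right) + 494751} = \sqrt{494747 + \frac{i \sqrt{46}}{8}}$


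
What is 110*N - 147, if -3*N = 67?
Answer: -7811/3 ≈ -2603.7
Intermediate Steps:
N = -67/3 (N = -⅓*67 = -67/3 ≈ -22.333)
110*N - 147 = 110*(-67/3) - 147 = -7370/3 - 147 = -7811/3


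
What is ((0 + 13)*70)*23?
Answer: 20930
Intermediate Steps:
((0 + 13)*70)*23 = (13*70)*23 = 910*23 = 20930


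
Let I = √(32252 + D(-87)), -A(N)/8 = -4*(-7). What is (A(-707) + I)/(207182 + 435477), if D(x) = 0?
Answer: -224/642659 + 2*√8063/642659 ≈ -6.9106e-5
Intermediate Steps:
A(N) = -224 (A(N) = -(-32)*(-7) = -8*28 = -224)
I = 2*√8063 (I = √(32252 + 0) = √32252 = 2*√8063 ≈ 179.59)
(A(-707) + I)/(207182 + 435477) = (-224 + 2*√8063)/(207182 + 435477) = (-224 + 2*√8063)/642659 = (-224 + 2*√8063)*(1/642659) = -224/642659 + 2*√8063/642659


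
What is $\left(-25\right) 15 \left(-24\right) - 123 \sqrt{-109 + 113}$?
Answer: $8754$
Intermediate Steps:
$\left(-25\right) 15 \left(-24\right) - 123 \sqrt{-109 + 113} = \left(-375\right) \left(-24\right) - 123 \sqrt{4} = 9000 - 246 = 8754$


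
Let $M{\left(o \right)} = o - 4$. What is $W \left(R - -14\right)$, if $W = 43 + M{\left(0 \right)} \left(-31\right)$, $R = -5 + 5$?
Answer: $2338$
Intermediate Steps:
$M{\left(o \right)} = -4 + o$ ($M{\left(o \right)} = o - 4 = -4 + o$)
$R = 0$
$W = 167$ ($W = 43 + \left(-4 + 0\right) \left(-31\right) = 43 - -124 = 43 + 124 = 167$)
$W \left(R - -14\right) = 167 \left(0 - -14\right) = 167 \left(0 + 14\right) = 167 \cdot 14 = 2338$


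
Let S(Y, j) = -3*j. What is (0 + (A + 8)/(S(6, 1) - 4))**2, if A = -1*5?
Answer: 9/49 ≈ 0.18367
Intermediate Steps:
A = -5
(0 + (A + 8)/(S(6, 1) - 4))**2 = (0 + (-5 + 8)/(-3*1 - 4))**2 = (0 + 3/(-3 - 4))**2 = (0 + 3/(-7))**2 = (0 + 3*(-1/7))**2 = (0 - 3/7)**2 = (-3/7)**2 = 9/49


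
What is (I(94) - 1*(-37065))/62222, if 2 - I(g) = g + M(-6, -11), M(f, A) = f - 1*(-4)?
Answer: 36975/62222 ≈ 0.59424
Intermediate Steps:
M(f, A) = 4 + f (M(f, A) = f + 4 = 4 + f)
I(g) = 4 - g (I(g) = 2 - (g + (4 - 6)) = 2 - (g - 2) = 2 - (-2 + g) = 2 + (2 - g) = 4 - g)
(I(94) - 1*(-37065))/62222 = ((4 - 1*94) - 1*(-37065))/62222 = ((4 - 94) + 37065)*(1/62222) = (-90 + 37065)*(1/62222) = 36975*(1/62222) = 36975/62222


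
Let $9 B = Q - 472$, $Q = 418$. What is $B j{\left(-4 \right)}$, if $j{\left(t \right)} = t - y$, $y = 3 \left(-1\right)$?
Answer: $6$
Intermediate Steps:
$B = -6$ ($B = \frac{418 - 472}{9} = \frac{1}{9} \left(-54\right) = -6$)
$y = -3$
$j{\left(t \right)} = 3 + t$ ($j{\left(t \right)} = t - -3 = t + 3 = 3 + t$)
$B j{\left(-4 \right)} = - 6 \left(3 - 4\right) = \left(-6\right) \left(-1\right) = 6$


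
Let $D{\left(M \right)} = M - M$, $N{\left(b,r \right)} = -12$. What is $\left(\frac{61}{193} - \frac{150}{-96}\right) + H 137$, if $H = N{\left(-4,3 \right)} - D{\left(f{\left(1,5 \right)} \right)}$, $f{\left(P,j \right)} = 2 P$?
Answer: $- \frac{5070871}{3088} \approx -1642.1$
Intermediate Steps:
$D{\left(M \right)} = 0$
$H = -12$ ($H = -12 - 0 = -12 + 0 = -12$)
$\left(\frac{61}{193} - \frac{150}{-96}\right) + H 137 = \left(\frac{61}{193} - \frac{150}{-96}\right) - 1644 = \left(61 \cdot \frac{1}{193} - - \frac{25}{16}\right) - 1644 = \left(\frac{61}{193} + \frac{25}{16}\right) - 1644 = \frac{5801}{3088} - 1644 = - \frac{5070871}{3088}$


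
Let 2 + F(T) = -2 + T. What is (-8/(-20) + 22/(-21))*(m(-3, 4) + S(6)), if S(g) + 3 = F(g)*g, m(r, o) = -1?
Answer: -544/105 ≈ -5.1810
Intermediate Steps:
F(T) = -4 + T (F(T) = -2 + (-2 + T) = -4 + T)
S(g) = -3 + g*(-4 + g) (S(g) = -3 + (-4 + g)*g = -3 + g*(-4 + g))
(-8/(-20) + 22/(-21))*(m(-3, 4) + S(6)) = (-8/(-20) + 22/(-21))*(-1 + (-3 + 6*(-4 + 6))) = (-8*(-1/20) + 22*(-1/21))*(-1 + (-3 + 6*2)) = (⅖ - 22/21)*(-1 + (-3 + 12)) = -68*(-1 + 9)/105 = -68/105*8 = -544/105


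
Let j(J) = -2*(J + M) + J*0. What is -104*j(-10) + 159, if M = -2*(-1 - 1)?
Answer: -1089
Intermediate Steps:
M = 4 (M = -2*(-2) = 4)
j(J) = -8 - 2*J (j(J) = -2*(J + 4) + J*0 = -2*(4 + J) + 0 = (-8 - 2*J) + 0 = -8 - 2*J)
-104*j(-10) + 159 = -104*(-8 - 2*(-10)) + 159 = -104*(-8 + 20) + 159 = -104*12 + 159 = -1248 + 159 = -1089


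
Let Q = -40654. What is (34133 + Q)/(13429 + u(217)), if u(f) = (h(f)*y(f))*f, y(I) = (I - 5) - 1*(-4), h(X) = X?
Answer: -6521/10184653 ≈ -0.00064028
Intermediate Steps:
y(I) = -1 + I (y(I) = (-5 + I) + 4 = -1 + I)
u(f) = f²*(-1 + f) (u(f) = (f*(-1 + f))*f = f²*(-1 + f))
(34133 + Q)/(13429 + u(217)) = (34133 - 40654)/(13429 + 217²*(-1 + 217)) = -6521/(13429 + 47089*216) = -6521/(13429 + 10171224) = -6521/10184653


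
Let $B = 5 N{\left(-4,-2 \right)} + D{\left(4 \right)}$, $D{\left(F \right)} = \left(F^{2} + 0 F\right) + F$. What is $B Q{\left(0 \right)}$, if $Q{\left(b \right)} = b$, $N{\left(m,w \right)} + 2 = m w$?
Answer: $0$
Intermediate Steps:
$N{\left(m,w \right)} = -2 + m w$
$D{\left(F \right)} = F + F^{2}$ ($D{\left(F \right)} = \left(F^{2} + 0\right) + F = F^{2} + F = F + F^{2}$)
$B = 50$ ($B = 5 \left(-2 - -8\right) + 4 \left(1 + 4\right) = 5 \left(-2 + 8\right) + 4 \cdot 5 = 5 \cdot 6 + 20 = 30 + 20 = 50$)
$B Q{\left(0 \right)} = 50 \cdot 0 = 0$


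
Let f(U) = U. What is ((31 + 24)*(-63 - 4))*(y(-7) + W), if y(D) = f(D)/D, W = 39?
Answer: -147400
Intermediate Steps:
y(D) = 1 (y(D) = D/D = 1)
((31 + 24)*(-63 - 4))*(y(-7) + W) = ((31 + 24)*(-63 - 4))*(1 + 39) = (55*(-67))*40 = -3685*40 = -147400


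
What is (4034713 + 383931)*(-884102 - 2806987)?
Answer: -16309608263316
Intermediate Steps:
(4034713 + 383931)*(-884102 - 2806987) = 4418644*(-3691089) = -16309608263316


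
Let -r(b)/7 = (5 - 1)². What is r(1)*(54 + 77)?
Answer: -14672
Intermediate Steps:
r(b) = -112 (r(b) = -7*(5 - 1)² = -7*4² = -7*16 = -112)
r(1)*(54 + 77) = -112*(54 + 77) = -112*131 = -14672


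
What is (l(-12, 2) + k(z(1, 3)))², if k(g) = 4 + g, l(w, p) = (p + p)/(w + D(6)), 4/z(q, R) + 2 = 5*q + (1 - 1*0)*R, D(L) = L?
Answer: 16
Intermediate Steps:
z(q, R) = 4/(-2 + R + 5*q) (z(q, R) = 4/(-2 + (5*q + (1 - 1*0)*R)) = 4/(-2 + (5*q + (1 + 0)*R)) = 4/(-2 + (5*q + 1*R)) = 4/(-2 + (5*q + R)) = 4/(-2 + (R + 5*q)) = 4/(-2 + R + 5*q))
l(w, p) = 2*p/(6 + w) (l(w, p) = (p + p)/(w + 6) = (2*p)/(6 + w) = 2*p/(6 + w))
(l(-12, 2) + k(z(1, 3)))² = (2*2/(6 - 12) + (4 + 4/(-2 + 3 + 5*1)))² = (2*2/(-6) + (4 + 4/(-2 + 3 + 5)))² = (2*2*(-⅙) + (4 + 4/6))² = (-⅔ + (4 + 4*(⅙)))² = (-⅔ + (4 + ⅔))² = (-⅔ + 14/3)² = 4² = 16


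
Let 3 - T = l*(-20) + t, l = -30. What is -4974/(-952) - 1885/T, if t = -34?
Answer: 2297441/267988 ≈ 8.5729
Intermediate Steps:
T = -563 (T = 3 - (-30*(-20) - 34) = 3 - (600 - 34) = 3 - 1*566 = 3 - 566 = -563)
-4974/(-952) - 1885/T = -4974/(-952) - 1885/(-563) = -4974*(-1/952) - 1885*(-1/563) = 2487/476 + 1885/563 = 2297441/267988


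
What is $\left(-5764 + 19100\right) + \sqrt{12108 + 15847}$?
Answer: $13336 + \sqrt{27955} \approx 13503.0$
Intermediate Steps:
$\left(-5764 + 19100\right) + \sqrt{12108 + 15847} = 13336 + \sqrt{27955}$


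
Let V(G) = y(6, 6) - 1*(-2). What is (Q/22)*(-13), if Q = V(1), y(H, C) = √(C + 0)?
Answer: -13/11 - 13*√6/22 ≈ -2.6292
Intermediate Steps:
y(H, C) = √C
V(G) = 2 + √6 (V(G) = √6 - 1*(-2) = √6 + 2 = 2 + √6)
Q = 2 + √6 ≈ 4.4495
(Q/22)*(-13) = ((2 + √6)/22)*(-13) = ((2 + √6)*(1/22))*(-13) = (1/11 + √6/22)*(-13) = -13/11 - 13*√6/22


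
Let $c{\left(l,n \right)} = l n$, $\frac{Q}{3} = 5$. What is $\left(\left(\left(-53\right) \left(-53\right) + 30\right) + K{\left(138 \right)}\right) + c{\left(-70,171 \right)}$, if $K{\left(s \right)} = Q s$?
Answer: $-7061$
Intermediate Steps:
$Q = 15$ ($Q = 3 \cdot 5 = 15$)
$K{\left(s \right)} = 15 s$
$\left(\left(\left(-53\right) \left(-53\right) + 30\right) + K{\left(138 \right)}\right) + c{\left(-70,171 \right)} = \left(\left(\left(-53\right) \left(-53\right) + 30\right) + 15 \cdot 138\right) - 11970 = \left(\left(2809 + 30\right) + 2070\right) - 11970 = \left(2839 + 2070\right) - 11970 = 4909 - 11970 = -7061$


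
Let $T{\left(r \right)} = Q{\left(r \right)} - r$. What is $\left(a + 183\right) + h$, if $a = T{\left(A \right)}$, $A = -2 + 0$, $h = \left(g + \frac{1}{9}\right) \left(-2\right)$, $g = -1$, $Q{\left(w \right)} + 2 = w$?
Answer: $\frac{1645}{9} \approx 182.78$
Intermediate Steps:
$Q{\left(w \right)} = -2 + w$
$h = \frac{16}{9}$ ($h = \left(-1 + \frac{1}{9}\right) \left(-2\right) = \left(- \frac{8}{9}\right) \left(-2\right) = \frac{16}{9} \approx 1.7778$)
$A = -2$
$T{\left(r \right)} = -2$ ($T{\left(r \right)} = \left(-2 + r\right) - r = -2$)
$a = -2$
$\left(a + 183\right) + h = \left(-2 + 183\right) + \frac{16}{9} = 181 + \frac{16}{9} = \frac{1645}{9}$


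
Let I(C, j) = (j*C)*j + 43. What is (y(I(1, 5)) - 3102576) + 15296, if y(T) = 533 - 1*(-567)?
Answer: -3086180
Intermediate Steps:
I(C, j) = 43 + C*j² (I(C, j) = (C*j)*j + 43 = C*j² + 43 = 43 + C*j²)
y(T) = 1100 (y(T) = 533 + 567 = 1100)
(y(I(1, 5)) - 3102576) + 15296 = (1100 - 3102576) + 15296 = -3101476 + 15296 = -3086180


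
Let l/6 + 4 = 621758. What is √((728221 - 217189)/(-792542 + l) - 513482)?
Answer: 19*I*√3069418773966326/1468991 ≈ 716.58*I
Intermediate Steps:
l = 3730524 (l = -24 + 6*621758 = -24 + 3730548 = 3730524)
√((728221 - 217189)/(-792542 + l) - 513482) = √((728221 - 217189)/(-792542 + 3730524) - 513482) = √(511032/2937982 - 513482) = √(511032*(1/2937982) - 513482) = √(255516/1468991 - 513482) = √(-754300181146/1468991) = 19*I*√3069418773966326/1468991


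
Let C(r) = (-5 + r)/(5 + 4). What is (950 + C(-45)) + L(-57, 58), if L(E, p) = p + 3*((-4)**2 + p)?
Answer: 11020/9 ≈ 1224.4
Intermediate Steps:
C(r) = -5/9 + r/9 (C(r) = (-5 + r)/9 = (-5 + r)*(1/9) = -5/9 + r/9)
L(E, p) = 48 + 4*p (L(E, p) = p + 3*(16 + p) = p + (48 + 3*p) = 48 + 4*p)
(950 + C(-45)) + L(-57, 58) = (950 + (-5/9 + (1/9)*(-45))) + (48 + 4*58) = (950 + (-5/9 - 5)) + (48 + 232) = (950 - 50/9) + 280 = 8500/9 + 280 = 11020/9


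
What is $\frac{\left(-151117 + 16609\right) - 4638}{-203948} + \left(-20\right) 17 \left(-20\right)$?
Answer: $\frac{693492773}{101974} \approx 6800.7$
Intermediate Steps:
$\frac{\left(-151117 + 16609\right) - 4638}{-203948} + \left(-20\right) 17 \left(-20\right) = \left(-134508 - 4638\right) \left(- \frac{1}{203948}\right) - -6800 = \left(-139146\right) \left(- \frac{1}{203948}\right) + 6800 = \frac{69573}{101974} + 6800 = \frac{693492773}{101974}$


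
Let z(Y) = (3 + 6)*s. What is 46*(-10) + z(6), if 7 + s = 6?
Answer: -469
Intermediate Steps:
s = -1 (s = -7 + 6 = -1)
z(Y) = -9 (z(Y) = (3 + 6)*(-1) = 9*(-1) = -9)
46*(-10) + z(6) = 46*(-10) - 9 = -460 - 9 = -469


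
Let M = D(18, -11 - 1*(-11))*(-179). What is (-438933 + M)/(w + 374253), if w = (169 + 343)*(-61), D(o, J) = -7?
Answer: -437680/343021 ≈ -1.2760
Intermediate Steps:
w = -31232 (w = 512*(-61) = -31232)
M = 1253 (M = -7*(-179) = 1253)
(-438933 + M)/(w + 374253) = (-438933 + 1253)/(-31232 + 374253) = -437680/343021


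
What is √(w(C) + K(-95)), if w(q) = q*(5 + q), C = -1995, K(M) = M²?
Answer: 5*√159163 ≈ 1994.8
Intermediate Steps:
√(w(C) + K(-95)) = √(-1995*(5 - 1995) + (-95)²) = √(-1995*(-1990) + 9025) = √(3970050 + 9025) = √3979075 = 5*√159163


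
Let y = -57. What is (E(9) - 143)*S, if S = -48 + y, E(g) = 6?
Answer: 14385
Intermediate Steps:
S = -105 (S = -48 - 57 = -105)
(E(9) - 143)*S = (6 - 143)*(-105) = -137*(-105) = 14385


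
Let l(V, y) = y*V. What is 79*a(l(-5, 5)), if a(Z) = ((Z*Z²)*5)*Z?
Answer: 154296875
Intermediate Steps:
l(V, y) = V*y
a(Z) = 5*Z⁴ (a(Z) = (Z³*5)*Z = (5*Z³)*Z = 5*Z⁴)
79*a(l(-5, 5)) = 79*(5*(-5*5)⁴) = 79*(5*(-25)⁴) = 79*(5*390625) = 79*1953125 = 154296875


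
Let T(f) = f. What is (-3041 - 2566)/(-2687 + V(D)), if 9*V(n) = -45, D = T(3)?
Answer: 5607/2692 ≈ 2.0828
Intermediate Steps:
D = 3
V(n) = -5 (V(n) = (⅑)*(-45) = -5)
(-3041 - 2566)/(-2687 + V(D)) = (-3041 - 2566)/(-2687 - 5) = -5607/(-2692) = -5607*(-1/2692) = 5607/2692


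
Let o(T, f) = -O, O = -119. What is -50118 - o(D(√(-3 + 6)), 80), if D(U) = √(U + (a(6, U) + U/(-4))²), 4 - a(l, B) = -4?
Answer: -50237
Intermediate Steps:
a(l, B) = 8 (a(l, B) = 4 - 1*(-4) = 4 + 4 = 8)
D(U) = √(U + (8 - U/4)²) (D(U) = √(U + (8 + U/(-4))²) = √(U + (8 + U*(-¼))²) = √(U + (8 - U/4)²))
o(T, f) = 119 (o(T, f) = -1*(-119) = 119)
-50118 - o(D(√(-3 + 6)), 80) = -50118 - 1*119 = -50118 - 119 = -50237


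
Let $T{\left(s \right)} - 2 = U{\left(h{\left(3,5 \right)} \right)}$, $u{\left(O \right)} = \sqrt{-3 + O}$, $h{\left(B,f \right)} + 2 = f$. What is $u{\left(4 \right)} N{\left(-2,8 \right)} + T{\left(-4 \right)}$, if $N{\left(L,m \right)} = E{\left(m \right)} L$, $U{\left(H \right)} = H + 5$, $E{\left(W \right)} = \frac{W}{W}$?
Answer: $8$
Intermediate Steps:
$h{\left(B,f \right)} = -2 + f$
$E{\left(W \right)} = 1$
$U{\left(H \right)} = 5 + H$
$N{\left(L,m \right)} = L$ ($N{\left(L,m \right)} = 1 L = L$)
$T{\left(s \right)} = 10$ ($T{\left(s \right)} = 2 + \left(5 + \left(-2 + 5\right)\right) = 2 + \left(5 + 3\right) = 2 + 8 = 10$)
$u{\left(4 \right)} N{\left(-2,8 \right)} + T{\left(-4 \right)} = \sqrt{-3 + 4} \left(-2\right) + 10 = \sqrt{1} \left(-2\right) + 10 = 1 \left(-2\right) + 10 = -2 + 10 = 8$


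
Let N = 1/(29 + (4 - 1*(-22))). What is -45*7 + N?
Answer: -17324/55 ≈ -314.98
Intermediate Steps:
N = 1/55 (N = 1/(29 + (4 + 22)) = 1/(29 + 26) = 1/55 ≈ 0.018182)
-45*7 + N = -45*7 + 1/55 = -315 + 1/55 = -17324/55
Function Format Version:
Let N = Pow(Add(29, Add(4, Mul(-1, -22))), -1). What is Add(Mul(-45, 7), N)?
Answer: Rational(-17324, 55) ≈ -314.98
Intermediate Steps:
N = Rational(1, 55) (N = Pow(Add(29, Add(4, 22)), -1) = Pow(Add(29, 26), -1) = Pow(55, -1) = Rational(1, 55) ≈ 0.018182)
Add(Mul(-45, 7), N) = Add(Mul(-45, 7), Rational(1, 55)) = Add(-315, Rational(1, 55)) = Rational(-17324, 55)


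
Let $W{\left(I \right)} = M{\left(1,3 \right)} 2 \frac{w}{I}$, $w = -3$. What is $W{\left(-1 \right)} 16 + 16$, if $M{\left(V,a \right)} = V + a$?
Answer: $400$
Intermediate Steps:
$W{\left(I \right)} = - \frac{24}{I}$ ($W{\left(I \right)} = \left(1 + 3\right) 2 \left(- \frac{3}{I}\right) = 4 \cdot 2 \left(- \frac{3}{I}\right) = 8 \left(- \frac{3}{I}\right) = - \frac{24}{I}$)
$W{\left(-1 \right)} 16 + 16 = - \frac{24}{-1} \cdot 16 + 16 = \left(-24\right) \left(-1\right) 16 + 16 = 24 \cdot 16 + 16 = 384 + 16 = 400$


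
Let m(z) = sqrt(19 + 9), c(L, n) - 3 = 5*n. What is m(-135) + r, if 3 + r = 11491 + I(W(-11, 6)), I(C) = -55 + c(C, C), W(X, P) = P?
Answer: 11466 + 2*sqrt(7) ≈ 11471.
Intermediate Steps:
c(L, n) = 3 + 5*n
I(C) = -52 + 5*C (I(C) = -55 + (3 + 5*C) = -52 + 5*C)
m(z) = 2*sqrt(7) (m(z) = sqrt(28) = 2*sqrt(7))
r = 11466 (r = -3 + (11491 + (-52 + 5*6)) = -3 + (11491 + (-52 + 30)) = -3 + (11491 - 22) = -3 + 11469 = 11466)
m(-135) + r = 2*sqrt(7) + 11466 = 11466 + 2*sqrt(7)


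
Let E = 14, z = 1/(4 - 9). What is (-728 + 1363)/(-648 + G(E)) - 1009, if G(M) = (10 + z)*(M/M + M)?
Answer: -506144/501 ≈ -1010.3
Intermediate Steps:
z = -⅕ (z = 1/(-5) = -⅕ ≈ -0.20000)
G(M) = 49/5 + 49*M/5 (G(M) = (10 - ⅕)*(M/M + M) = 49*(1 + M)/5 = 49/5 + 49*M/5)
(-728 + 1363)/(-648 + G(E)) - 1009 = (-728 + 1363)/(-648 + (49/5 + (49/5)*14)) - 1009 = 635/(-648 + (49/5 + 686/5)) - 1009 = 635/(-648 + 147) - 1009 = 635/(-501) - 1009 = 635*(-1/501) - 1009 = -635/501 - 1009 = -506144/501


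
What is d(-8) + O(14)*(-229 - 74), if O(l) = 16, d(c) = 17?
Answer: -4831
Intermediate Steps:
d(-8) + O(14)*(-229 - 74) = 17 + 16*(-229 - 74) = 17 + 16*(-303) = 17 - 4848 = -4831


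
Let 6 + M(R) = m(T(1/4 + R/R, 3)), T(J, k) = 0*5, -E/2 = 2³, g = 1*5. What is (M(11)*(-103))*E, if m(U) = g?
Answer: -1648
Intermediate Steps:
g = 5
E = -16 (E = -2*2³ = -2*8 = -16)
T(J, k) = 0
m(U) = 5
M(R) = -1 (M(R) = -6 + 5 = -1)
(M(11)*(-103))*E = -1*(-103)*(-16) = 103*(-16) = -1648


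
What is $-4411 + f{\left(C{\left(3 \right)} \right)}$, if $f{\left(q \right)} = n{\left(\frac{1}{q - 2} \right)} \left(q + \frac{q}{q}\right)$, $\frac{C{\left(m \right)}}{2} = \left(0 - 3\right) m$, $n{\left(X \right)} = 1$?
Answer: $-4428$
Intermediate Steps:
$C{\left(m \right)} = - 6 m$ ($C{\left(m \right)} = 2 \left(0 - 3\right) m = 2 \left(- 3 m\right) = - 6 m$)
$f{\left(q \right)} = 1 + q$ ($f{\left(q \right)} = 1 \left(q + \frac{q}{q}\right) = 1 \left(q + 1\right) = 1 \left(1 + q\right) = 1 + q$)
$-4411 + f{\left(C{\left(3 \right)} \right)} = -4411 + \left(1 - 18\right) = -4411 - 17 = -4428$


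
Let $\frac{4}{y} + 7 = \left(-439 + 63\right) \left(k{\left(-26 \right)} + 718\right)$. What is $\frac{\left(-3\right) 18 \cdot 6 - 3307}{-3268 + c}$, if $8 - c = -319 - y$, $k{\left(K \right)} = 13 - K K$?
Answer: $\frac{75114497}{60840471} \approx 1.2346$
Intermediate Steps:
$k{\left(K \right)} = 13 - K^{2}$
$y = - \frac{4}{20687}$ ($y = \frac{4}{-7 + \left(-439 + 63\right) \left(\left(13 - \left(-26\right)^{2}\right) + 718\right)} = \frac{4}{-7 - 376 \left(\left(13 - 676\right) + 718\right)} = \frac{4}{-7 - 376 \left(-663 + 718\right)} = \frac{4}{-7 - 20680} = \frac{4}{-20687} = 4 \left(- \frac{1}{20687}\right) = - \frac{4}{20687} \approx -0.00019336$)
$c = \frac{6764645}{20687}$ ($c = 8 - \left(-319 - - \frac{4}{20687}\right) = 8 - \left(-319 + \frac{4}{20687}\right) = 8 - - \frac{6599149}{20687} = 8 + \frac{6599149}{20687} = \frac{6764645}{20687} \approx 327.0$)
$\frac{\left(-3\right) 18 \cdot 6 - 3307}{-3268 + c} = \frac{\left(-3\right) 18 \cdot 6 - 3307}{-3268 + \frac{6764645}{20687}} = \frac{\left(-54\right) 6 - 3307}{- \frac{60840471}{20687}} = \left(-324 - 3307\right) \left(- \frac{20687}{60840471}\right) = \left(-3631\right) \left(- \frac{20687}{60840471}\right) = \frac{75114497}{60840471}$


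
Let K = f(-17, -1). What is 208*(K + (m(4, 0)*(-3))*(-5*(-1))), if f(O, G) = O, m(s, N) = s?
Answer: -16016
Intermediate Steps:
K = -17
208*(K + (m(4, 0)*(-3))*(-5*(-1))) = 208*(-17 + (4*(-3))*(-5*(-1))) = 208*(-17 - 12*5) = 208*(-17 - 60) = 208*(-77) = -16016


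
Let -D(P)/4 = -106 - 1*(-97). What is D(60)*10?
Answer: 360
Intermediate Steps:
D(P) = 36 (D(P) = -4*(-106 - 1*(-97)) = -4*(-106 + 97) = -4*(-9) = 36)
D(60)*10 = 36*10 = 360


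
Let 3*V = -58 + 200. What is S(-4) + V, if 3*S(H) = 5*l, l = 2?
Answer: 152/3 ≈ 50.667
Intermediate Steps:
V = 142/3 (V = (-58 + 200)/3 = (1/3)*142 = 142/3 ≈ 47.333)
S(H) = 10/3 (S(H) = (5*2)/3 = (1/3)*10 = 10/3)
S(-4) + V = 10/3 + 142/3 = 152/3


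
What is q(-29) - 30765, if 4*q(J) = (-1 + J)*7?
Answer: -61635/2 ≈ -30818.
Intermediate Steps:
q(J) = -7/4 + 7*J/4 (q(J) = ((-1 + J)*7)/4 = (-7 + 7*J)/4 = -7/4 + 7*J/4)
q(-29) - 30765 = (-7/4 + (7/4)*(-29)) - 30765 = (-7/4 - 203/4) - 30765 = -105/2 - 30765 = -61635/2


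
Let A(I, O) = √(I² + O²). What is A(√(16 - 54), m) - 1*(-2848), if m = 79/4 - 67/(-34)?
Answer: 2848 + 121*√137/68 ≈ 2868.8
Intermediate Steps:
m = 1477/68 (m = 79*(¼) - 67*(-1/34) = 79/4 + 67/34 = 1477/68 ≈ 21.721)
A(√(16 - 54), m) - 1*(-2848) = √((√(16 - 54))² + (1477/68)²) - 1*(-2848) = √((√(-38))² + 2181529/4624) + 2848 = √((I*√38)² + 2181529/4624) + 2848 = √(-38 + 2181529/4624) + 2848 = √(2005817/4624) + 2848 = 121*√137/68 + 2848 = 2848 + 121*√137/68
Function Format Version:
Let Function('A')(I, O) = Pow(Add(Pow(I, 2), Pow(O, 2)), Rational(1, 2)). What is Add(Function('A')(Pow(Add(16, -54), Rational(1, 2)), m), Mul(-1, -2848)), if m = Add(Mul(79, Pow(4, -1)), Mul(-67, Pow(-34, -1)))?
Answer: Add(2848, Mul(Rational(121, 68), Pow(137, Rational(1, 2)))) ≈ 2868.8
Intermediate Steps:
m = Rational(1477, 68) (m = Add(Mul(79, Rational(1, 4)), Mul(-67, Rational(-1, 34))) = Add(Rational(79, 4), Rational(67, 34)) = Rational(1477, 68) ≈ 21.721)
Add(Function('A')(Pow(Add(16, -54), Rational(1, 2)), m), Mul(-1, -2848)) = Add(Pow(Add(Pow(Pow(Add(16, -54), Rational(1, 2)), 2), Pow(Rational(1477, 68), 2)), Rational(1, 2)), Mul(-1, -2848)) = Add(Pow(Add(Pow(Pow(-38, Rational(1, 2)), 2), Rational(2181529, 4624)), Rational(1, 2)), 2848) = Add(Pow(Add(Pow(Mul(I, Pow(38, Rational(1, 2))), 2), Rational(2181529, 4624)), Rational(1, 2)), 2848) = Add(Pow(Add(-38, Rational(2181529, 4624)), Rational(1, 2)), 2848) = Add(Pow(Rational(2005817, 4624), Rational(1, 2)), 2848) = Add(Mul(Rational(121, 68), Pow(137, Rational(1, 2))), 2848) = Add(2848, Mul(Rational(121, 68), Pow(137, Rational(1, 2))))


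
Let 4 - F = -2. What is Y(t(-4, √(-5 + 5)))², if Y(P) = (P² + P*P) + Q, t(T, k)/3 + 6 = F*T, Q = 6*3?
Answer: 263023524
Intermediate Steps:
F = 6 (F = 4 - 1*(-2) = 4 + 2 = 6)
Q = 18
t(T, k) = -18 + 18*T (t(T, k) = -18 + 3*(6*T) = -18 + 18*T)
Y(P) = 18 + 2*P² (Y(P) = (P² + P*P) + 18 = (P² + P²) + 18 = 2*P² + 18 = 18 + 2*P²)
Y(t(-4, √(-5 + 5)))² = (18 + 2*(-18 + 18*(-4))²)² = (18 + 2*(-18 - 72)²)² = (18 + 2*(-90)²)² = (18 + 2*8100)² = (18 + 16200)² = 16218² = 263023524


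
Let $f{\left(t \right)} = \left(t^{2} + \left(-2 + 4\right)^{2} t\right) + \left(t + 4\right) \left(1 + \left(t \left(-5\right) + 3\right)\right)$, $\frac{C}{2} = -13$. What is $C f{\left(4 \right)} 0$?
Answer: $0$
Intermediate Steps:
$C = -26$ ($C = 2 \left(-13\right) = -26$)
$f{\left(t \right)} = t^{2} + 4 t + \left(4 + t\right) \left(4 - 5 t\right)$ ($f{\left(t \right)} = \left(t^{2} + 2^{2} t\right) + \left(4 + t\right) \left(1 - \left(-3 + 5 t\right)\right) = \left(t^{2} + 4 t\right) + \left(4 + t\right) \left(1 - \left(-3 + 5 t\right)\right) = \left(t^{2} + 4 t\right) + \left(4 + t\right) \left(4 - 5 t\right) = t^{2} + 4 t + \left(4 + t\right) \left(4 - 5 t\right)$)
$C f{\left(4 \right)} 0 = - 26 \left(16 - 48 - 4 \cdot 4^{2}\right) 0 = - 26 \left(16 - 48 - 64\right) 0 = \left(-26\right) \left(-96\right) 0 = 2496 \cdot 0 = 0$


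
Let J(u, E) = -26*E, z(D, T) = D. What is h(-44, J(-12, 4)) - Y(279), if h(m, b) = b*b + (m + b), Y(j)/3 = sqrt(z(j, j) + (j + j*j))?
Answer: 10668 - 9*sqrt(8711) ≈ 9828.0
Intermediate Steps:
Y(j) = 3*sqrt(j**2 + 2*j) (Y(j) = 3*sqrt(j + (j + j*j)) = 3*sqrt(j + (j + j**2)) = 3*sqrt(j**2 + 2*j))
h(m, b) = b + m + b**2 (h(m, b) = b**2 + (b + m) = b + m + b**2)
h(-44, J(-12, 4)) - Y(279) = (-26*4 - 44 + (-26*4)**2) - 3*sqrt(279*(2 + 279)) = (-104 - 44 + (-104)**2) - 3*sqrt(279*281) = (-104 - 44 + 10816) - 3*sqrt(78399) = 10668 - 3*3*sqrt(8711) = 10668 - 9*sqrt(8711)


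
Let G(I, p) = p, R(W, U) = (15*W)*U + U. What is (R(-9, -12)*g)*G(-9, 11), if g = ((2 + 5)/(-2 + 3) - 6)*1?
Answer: 17688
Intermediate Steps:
R(W, U) = U + 15*U*W (R(W, U) = 15*U*W + U = U + 15*U*W)
g = 1 (g = (7/1 - 6)*1 = (7*1 - 6)*1 = (7 - 6)*1 = 1*1 = 1)
(R(-9, -12)*g)*G(-9, 11) = (-12*(1 + 15*(-9))*1)*11 = (-12*(1 - 135)*1)*11 = (-12*(-134)*1)*11 = (1608*1)*11 = 1608*11 = 17688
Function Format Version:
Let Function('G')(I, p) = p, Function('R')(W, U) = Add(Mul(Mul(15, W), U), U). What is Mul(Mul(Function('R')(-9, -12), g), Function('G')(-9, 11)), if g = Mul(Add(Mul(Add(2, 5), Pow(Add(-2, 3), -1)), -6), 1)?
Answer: 17688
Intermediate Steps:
Function('R')(W, U) = Add(U, Mul(15, U, W)) (Function('R')(W, U) = Add(Mul(15, U, W), U) = Add(U, Mul(15, U, W)))
g = 1 (g = Mul(Add(Mul(7, Pow(1, -1)), -6), 1) = Mul(Add(Mul(7, 1), -6), 1) = Mul(Add(7, -6), 1) = Mul(1, 1) = 1)
Mul(Mul(Function('R')(-9, -12), g), Function('G')(-9, 11)) = Mul(Mul(Mul(-12, Add(1, Mul(15, -9))), 1), 11) = Mul(Mul(Mul(-12, Add(1, -135)), 1), 11) = Mul(Mul(Mul(-12, -134), 1), 11) = Mul(Mul(1608, 1), 11) = Mul(1608, 11) = 17688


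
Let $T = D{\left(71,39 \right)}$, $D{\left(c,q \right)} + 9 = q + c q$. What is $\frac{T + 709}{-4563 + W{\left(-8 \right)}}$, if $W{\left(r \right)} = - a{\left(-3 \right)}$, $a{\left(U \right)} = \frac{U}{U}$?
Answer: $- \frac{877}{1141} \approx -0.76862$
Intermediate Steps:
$a{\left(U \right)} = 1$
$W{\left(r \right)} = -1$ ($W{\left(r \right)} = \left(-1\right) 1 = -1$)
$D{\left(c,q \right)} = -9 + q + c q$ ($D{\left(c,q \right)} = -9 + \left(q + c q\right) = -9 + q + c q$)
$T = 2799$ ($T = -9 + 39 + 71 \cdot 39 = -9 + 39 + 2769 = 2799$)
$\frac{T + 709}{-4563 + W{\left(-8 \right)}} = \frac{2799 + 709}{-4563 - 1} = \frac{3508}{-4564} = 3508 \left(- \frac{1}{4564}\right) = - \frac{877}{1141}$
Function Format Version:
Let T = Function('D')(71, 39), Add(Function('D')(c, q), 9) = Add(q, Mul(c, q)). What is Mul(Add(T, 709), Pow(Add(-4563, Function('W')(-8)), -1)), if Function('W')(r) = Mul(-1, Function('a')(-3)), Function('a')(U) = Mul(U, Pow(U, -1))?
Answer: Rational(-877, 1141) ≈ -0.76862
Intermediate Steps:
Function('a')(U) = 1
Function('W')(r) = -1 (Function('W')(r) = Mul(-1, 1) = -1)
Function('D')(c, q) = Add(-9, q, Mul(c, q)) (Function('D')(c, q) = Add(-9, Add(q, Mul(c, q))) = Add(-9, q, Mul(c, q)))
T = 2799 (T = Add(-9, 39, Mul(71, 39)) = Add(-9, 39, 2769) = 2799)
Mul(Add(T, 709), Pow(Add(-4563, Function('W')(-8)), -1)) = Mul(Add(2799, 709), Pow(Add(-4563, -1), -1)) = Mul(3508, Pow(-4564, -1)) = Mul(3508, Rational(-1, 4564)) = Rational(-877, 1141)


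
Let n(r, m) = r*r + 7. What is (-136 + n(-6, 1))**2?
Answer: 8649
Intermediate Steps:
n(r, m) = 7 + r**2 (n(r, m) = r**2 + 7 = 7 + r**2)
(-136 + n(-6, 1))**2 = (-136 + (7 + (-6)**2))**2 = (-136 + (7 + 36))**2 = (-136 + 43)**2 = (-93)**2 = 8649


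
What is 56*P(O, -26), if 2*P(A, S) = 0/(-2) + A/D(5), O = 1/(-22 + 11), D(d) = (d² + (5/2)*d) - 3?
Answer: -56/759 ≈ -0.073781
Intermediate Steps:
D(d) = -3 + d² + 5*d/2 (D(d) = (d² + (5*(½))*d) - 3 = (d² + 5*d/2) - 3 = -3 + d² + 5*d/2)
O = -1/11 (O = 1/(-11) = -1/11 ≈ -0.090909)
P(A, S) = A/69 (P(A, S) = (0/(-2) + A/(-3 + 5² + (5/2)*5))/2 = (0*(-½) + A/(-3 + 25 + 25/2))/2 = (0 + A/(69/2))/2 = (0 + A*(2/69))/2 = (0 + 2*A/69)/2 = (2*A/69)/2 = A/69)
56*P(O, -26) = 56*((1/69)*(-1/11)) = 56*(-1/759) = -56/759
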